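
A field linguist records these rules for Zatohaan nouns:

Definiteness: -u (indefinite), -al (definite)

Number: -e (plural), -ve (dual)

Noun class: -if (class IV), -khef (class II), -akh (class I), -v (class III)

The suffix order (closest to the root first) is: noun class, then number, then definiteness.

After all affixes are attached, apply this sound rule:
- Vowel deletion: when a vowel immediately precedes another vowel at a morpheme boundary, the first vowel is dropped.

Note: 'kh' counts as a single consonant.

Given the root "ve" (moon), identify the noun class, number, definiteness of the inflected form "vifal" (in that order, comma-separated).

Segment: ve-if-e-al.
noun class: -if → class IV.
number: -e → plural.
definiteness: -al → definite.

class IV, plural, definite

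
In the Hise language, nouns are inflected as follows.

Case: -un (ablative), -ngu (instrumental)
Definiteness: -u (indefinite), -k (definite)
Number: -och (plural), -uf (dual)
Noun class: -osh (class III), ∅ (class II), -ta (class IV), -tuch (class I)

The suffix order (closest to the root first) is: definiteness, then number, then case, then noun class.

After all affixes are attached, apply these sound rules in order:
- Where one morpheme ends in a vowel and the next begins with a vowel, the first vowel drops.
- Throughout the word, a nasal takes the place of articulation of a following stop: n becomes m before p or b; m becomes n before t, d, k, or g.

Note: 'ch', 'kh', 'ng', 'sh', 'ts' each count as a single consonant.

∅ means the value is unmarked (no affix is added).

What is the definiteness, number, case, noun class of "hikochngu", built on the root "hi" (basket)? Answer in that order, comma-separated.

definite, plural, instrumental, class II

Segment: hi-k-och-ngu.
definiteness: -k → definite.
number: -och → plural.
case: -ngu → instrumental.
noun class: ∅ → class II.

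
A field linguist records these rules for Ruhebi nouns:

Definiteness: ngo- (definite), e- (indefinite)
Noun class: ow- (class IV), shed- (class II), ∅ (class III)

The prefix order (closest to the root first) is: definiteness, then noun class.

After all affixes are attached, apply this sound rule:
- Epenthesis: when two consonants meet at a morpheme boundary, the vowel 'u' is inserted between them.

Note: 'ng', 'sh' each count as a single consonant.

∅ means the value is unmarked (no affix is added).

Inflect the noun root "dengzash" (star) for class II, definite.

Attach definiteness definite ngo- → ngodengzash.
Attach noun class class II shed- → shedngodengzash.
Apply epenthesis: shedngodengzash → shedungodengzash.

shedungodengzash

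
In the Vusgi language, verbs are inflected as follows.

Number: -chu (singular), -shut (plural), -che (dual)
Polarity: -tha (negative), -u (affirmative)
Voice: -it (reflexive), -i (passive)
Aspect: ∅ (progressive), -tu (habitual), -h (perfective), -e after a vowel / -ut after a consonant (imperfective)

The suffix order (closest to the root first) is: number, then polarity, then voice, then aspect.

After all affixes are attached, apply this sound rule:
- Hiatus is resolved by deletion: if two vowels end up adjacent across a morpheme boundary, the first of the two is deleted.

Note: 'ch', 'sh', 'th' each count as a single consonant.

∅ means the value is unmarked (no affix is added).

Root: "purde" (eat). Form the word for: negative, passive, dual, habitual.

purdechethitu

Attach number dual -che → purdeche.
Attach polarity negative -tha → purdechetha.
Attach voice passive -i → purdechethai.
Attach aspect habitual -tu → purdechethaitu.
Apply vowel deletion: purdechethaitu → purdechethitu.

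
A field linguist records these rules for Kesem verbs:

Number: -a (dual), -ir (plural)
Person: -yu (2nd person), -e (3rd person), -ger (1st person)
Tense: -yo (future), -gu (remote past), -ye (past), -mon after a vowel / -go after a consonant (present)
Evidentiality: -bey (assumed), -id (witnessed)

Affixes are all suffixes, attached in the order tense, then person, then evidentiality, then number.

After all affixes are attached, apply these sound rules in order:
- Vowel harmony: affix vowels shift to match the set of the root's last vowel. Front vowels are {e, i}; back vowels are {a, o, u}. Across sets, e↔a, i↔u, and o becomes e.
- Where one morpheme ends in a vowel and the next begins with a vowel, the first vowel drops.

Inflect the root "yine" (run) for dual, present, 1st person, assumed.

yinemengerbeye

Attach tense present -mon (after vowel 'e') → yinemon.
Attach person 1st person -ger → yinemonger.
Attach evidentiality assumed -bey → yinemongerbey.
Attach number dual -a → yinemongerbeya.
Apply vowel harmony: yinemongerbeya → yinemengerbeye.
Vowel deletion: no change.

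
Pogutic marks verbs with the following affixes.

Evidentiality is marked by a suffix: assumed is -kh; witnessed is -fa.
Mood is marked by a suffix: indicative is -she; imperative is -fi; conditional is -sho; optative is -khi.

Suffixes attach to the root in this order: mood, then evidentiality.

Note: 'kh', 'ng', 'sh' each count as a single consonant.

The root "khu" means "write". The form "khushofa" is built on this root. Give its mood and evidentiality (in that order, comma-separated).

conditional, witnessed

Segment: khu-sho-fa.
mood: -sho → conditional.
evidentiality: -fa → witnessed.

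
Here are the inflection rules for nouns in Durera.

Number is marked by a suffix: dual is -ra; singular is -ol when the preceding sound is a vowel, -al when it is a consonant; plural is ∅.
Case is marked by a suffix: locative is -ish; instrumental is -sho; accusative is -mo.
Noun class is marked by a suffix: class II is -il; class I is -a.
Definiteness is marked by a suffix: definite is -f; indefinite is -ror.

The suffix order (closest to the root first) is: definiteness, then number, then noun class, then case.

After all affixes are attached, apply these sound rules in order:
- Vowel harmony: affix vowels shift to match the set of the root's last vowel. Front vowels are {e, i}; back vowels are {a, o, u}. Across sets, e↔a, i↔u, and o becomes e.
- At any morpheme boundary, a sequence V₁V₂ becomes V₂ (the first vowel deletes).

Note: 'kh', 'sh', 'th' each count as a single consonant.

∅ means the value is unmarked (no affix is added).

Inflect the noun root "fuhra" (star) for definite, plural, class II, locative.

Attach definiteness definite -f → fuhraf.
number = plural: zero marking, form stays fuhraf.
Attach noun class class II -il → fuhrafil.
Attach case locative -ish → fuhrafilish.
Apply vowel harmony: fuhrafilish → fuhrafulush.
Vowel deletion: no change.

fuhrafulush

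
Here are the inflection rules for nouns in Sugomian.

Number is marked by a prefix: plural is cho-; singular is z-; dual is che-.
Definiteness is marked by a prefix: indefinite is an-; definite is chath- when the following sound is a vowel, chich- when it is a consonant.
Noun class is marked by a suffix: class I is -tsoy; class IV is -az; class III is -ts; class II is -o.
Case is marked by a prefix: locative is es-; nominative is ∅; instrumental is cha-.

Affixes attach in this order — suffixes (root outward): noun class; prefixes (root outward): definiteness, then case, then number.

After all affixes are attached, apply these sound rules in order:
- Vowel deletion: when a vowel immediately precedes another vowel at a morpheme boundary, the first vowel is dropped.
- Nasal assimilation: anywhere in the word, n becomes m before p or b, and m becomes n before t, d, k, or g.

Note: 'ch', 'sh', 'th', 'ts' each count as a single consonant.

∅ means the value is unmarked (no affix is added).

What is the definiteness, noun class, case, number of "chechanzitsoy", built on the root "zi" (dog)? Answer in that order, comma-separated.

Segment: che-cha-an-zi-tsoy.
definiteness: an- → indefinite.
noun class: -tsoy → class I.
case: cha- → instrumental.
number: che- → dual.

indefinite, class I, instrumental, dual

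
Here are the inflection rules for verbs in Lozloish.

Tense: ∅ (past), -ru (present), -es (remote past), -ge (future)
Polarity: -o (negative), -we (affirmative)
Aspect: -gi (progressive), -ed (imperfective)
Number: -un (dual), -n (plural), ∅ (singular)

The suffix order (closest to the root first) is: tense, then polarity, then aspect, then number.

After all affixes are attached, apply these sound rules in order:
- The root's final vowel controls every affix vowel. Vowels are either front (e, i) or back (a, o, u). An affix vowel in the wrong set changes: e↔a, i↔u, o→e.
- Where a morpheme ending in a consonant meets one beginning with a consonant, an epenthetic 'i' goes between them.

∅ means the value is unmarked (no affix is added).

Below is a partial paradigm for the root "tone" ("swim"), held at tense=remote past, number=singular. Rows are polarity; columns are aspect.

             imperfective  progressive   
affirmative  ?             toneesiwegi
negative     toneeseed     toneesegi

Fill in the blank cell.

toneesiweed

Attach tense remote past -es → tonees.
Attach polarity affirmative -we → toneeswe.
Attach aspect imperfective -ed → toneesweed.
number = singular: zero marking, form stays toneesweed.
Vowel harmony: no change.
Apply epenthesis: toneesweed → toneesiweed.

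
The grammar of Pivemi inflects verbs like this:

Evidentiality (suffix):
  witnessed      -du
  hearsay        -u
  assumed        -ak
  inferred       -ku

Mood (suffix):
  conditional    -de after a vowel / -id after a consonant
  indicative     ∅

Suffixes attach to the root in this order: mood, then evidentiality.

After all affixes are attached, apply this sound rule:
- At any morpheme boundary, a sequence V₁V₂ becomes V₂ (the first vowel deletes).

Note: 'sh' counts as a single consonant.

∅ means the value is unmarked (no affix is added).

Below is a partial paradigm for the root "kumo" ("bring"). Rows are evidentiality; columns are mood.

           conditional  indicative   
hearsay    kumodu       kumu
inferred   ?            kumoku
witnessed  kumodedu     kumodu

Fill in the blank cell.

kumodeku

Attach mood conditional -de (after vowel 'o') → kumode.
Attach evidentiality inferred -ku → kumodeku.
Vowel deletion: no change.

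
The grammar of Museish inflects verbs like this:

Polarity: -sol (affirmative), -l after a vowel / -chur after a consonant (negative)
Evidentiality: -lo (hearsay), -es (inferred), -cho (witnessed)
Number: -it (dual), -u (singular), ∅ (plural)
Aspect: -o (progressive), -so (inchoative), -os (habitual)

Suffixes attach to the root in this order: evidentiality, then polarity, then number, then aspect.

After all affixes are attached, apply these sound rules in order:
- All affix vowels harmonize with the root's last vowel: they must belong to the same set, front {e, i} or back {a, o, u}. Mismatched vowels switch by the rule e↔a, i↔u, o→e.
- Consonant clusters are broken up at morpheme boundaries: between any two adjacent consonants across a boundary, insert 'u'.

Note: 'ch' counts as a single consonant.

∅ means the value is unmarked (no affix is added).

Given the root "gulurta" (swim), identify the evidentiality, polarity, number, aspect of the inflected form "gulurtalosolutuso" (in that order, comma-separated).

hearsay, affirmative, dual, inchoative

Segment: gulurta-lo-sol-it-so.
evidentiality: -lo → hearsay.
polarity: -sol → affirmative.
number: -it → dual.
aspect: -so → inchoative.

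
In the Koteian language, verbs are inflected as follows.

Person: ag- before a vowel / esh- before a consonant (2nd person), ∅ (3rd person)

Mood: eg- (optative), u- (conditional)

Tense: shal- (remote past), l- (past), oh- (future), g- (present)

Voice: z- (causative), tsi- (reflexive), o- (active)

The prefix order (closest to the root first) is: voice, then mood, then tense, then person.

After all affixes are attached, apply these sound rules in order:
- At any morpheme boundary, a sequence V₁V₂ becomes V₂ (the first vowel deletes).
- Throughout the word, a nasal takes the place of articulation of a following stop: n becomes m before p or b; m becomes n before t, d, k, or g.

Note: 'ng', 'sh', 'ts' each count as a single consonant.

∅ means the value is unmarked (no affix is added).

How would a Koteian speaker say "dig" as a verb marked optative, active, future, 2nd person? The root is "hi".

agohegohi

Attach voice active o- → ohi.
Attach mood optative eg- → egohi.
Attach tense future oh- → ohegohi.
Attach person 2nd person ag- (before vowel 'o') → agohegohi.
Vowel deletion: no change.
Nasal assimilation: no change.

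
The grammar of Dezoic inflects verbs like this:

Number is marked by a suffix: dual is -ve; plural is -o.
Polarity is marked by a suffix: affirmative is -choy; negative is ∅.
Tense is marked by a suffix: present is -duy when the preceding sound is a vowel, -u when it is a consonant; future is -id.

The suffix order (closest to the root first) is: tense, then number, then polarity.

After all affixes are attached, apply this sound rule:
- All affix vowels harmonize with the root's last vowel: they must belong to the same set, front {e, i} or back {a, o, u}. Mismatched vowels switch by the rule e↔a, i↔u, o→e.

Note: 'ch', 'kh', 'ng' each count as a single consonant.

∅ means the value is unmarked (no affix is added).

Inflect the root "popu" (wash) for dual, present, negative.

popuduyva

Attach tense present -duy (after vowel 'u') → popuduy.
Attach number dual -ve → popuduyve.
polarity = negative: zero marking, form stays popuduyve.
Apply vowel harmony: popuduyve → popuduyva.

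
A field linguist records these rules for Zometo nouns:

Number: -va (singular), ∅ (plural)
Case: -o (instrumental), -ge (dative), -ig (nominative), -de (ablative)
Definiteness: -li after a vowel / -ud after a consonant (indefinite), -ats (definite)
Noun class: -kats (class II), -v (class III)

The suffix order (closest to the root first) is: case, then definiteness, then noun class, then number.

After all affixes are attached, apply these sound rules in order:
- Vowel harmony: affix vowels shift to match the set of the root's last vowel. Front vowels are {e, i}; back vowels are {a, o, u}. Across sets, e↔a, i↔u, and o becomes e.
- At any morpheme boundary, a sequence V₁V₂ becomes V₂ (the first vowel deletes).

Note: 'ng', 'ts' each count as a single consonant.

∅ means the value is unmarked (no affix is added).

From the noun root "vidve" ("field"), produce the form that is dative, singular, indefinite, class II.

Attach case dative -ge → vidvege.
Attach definiteness indefinite -li (after vowel 'e') → vidvegeli.
Attach noun class class II -kats → vidvegelikats.
Attach number singular -va → vidvegelikatsva.
Apply vowel harmony: vidvegelikatsva → vidvegeliketsve.
Vowel deletion: no change.

vidvegeliketsve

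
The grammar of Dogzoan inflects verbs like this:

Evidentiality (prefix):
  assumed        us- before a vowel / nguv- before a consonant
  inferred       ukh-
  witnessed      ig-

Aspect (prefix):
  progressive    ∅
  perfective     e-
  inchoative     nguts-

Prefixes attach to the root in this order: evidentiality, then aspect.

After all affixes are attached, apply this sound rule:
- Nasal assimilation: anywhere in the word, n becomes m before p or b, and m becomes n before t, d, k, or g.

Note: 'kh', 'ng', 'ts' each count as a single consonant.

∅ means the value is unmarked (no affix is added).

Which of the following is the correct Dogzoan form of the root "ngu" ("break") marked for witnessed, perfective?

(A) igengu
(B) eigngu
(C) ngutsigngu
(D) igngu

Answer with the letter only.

Attach evidentiality witnessed ig- → igngu.
Attach aspect perfective e- → eigngu.
Nasal assimilation: no change.
So the correct form is eigngu, option (B).
(D) igngu is wrong: it uses progressive instead of perfective for aspect.
(A) igengu is wrong: it has the affixes in the wrong order.
(C) ngutsigngu is wrong: it uses inchoative instead of perfective for aspect.

B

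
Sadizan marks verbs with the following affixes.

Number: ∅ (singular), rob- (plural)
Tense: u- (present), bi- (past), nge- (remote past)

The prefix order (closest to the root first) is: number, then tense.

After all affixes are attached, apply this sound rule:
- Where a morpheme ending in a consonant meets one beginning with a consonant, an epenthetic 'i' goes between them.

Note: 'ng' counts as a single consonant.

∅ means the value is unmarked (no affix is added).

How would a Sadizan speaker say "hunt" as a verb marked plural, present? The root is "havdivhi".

urobihavdivhi

Attach number plural rob- → robhavdivhi.
Attach tense present u- → urobhavdivhi.
Apply epenthesis: urobhavdivhi → urobihavdivhi.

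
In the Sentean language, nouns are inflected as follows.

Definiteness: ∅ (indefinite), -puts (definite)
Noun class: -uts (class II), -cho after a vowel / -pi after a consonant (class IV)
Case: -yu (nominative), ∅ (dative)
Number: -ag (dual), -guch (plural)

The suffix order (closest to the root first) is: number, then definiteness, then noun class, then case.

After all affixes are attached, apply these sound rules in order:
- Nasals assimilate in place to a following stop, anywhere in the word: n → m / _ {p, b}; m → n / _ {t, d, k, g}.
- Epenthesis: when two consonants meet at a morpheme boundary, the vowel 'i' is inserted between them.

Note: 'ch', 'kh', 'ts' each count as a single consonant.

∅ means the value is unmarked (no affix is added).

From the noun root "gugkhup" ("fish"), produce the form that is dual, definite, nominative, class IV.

Attach number dual -ag → gugkhupag.
Attach definiteness definite -puts → gugkhupagputs.
Attach noun class class IV -pi (after consonant 'ts') → gugkhupagputspi.
Attach case nominative -yu → gugkhupagputspiyu.
Nasal assimilation: no change.
Apply epenthesis: gugkhupagputspiyu → gugkhupagiputsipiyu.

gugkhupagiputsipiyu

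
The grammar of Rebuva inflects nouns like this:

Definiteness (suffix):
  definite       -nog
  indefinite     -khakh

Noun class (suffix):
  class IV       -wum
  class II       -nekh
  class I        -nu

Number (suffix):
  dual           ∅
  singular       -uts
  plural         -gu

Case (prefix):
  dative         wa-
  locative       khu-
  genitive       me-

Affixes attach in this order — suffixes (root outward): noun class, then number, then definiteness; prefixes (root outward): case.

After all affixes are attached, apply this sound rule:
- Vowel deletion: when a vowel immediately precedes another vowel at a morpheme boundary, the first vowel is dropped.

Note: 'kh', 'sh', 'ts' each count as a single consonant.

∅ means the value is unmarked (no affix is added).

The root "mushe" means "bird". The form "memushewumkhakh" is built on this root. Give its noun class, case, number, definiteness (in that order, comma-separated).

class IV, genitive, dual, indefinite

Segment: me-mushe-wum-khakh.
noun class: -wum → class IV.
case: me- → genitive.
number: ∅ → dual.
definiteness: -khakh → indefinite.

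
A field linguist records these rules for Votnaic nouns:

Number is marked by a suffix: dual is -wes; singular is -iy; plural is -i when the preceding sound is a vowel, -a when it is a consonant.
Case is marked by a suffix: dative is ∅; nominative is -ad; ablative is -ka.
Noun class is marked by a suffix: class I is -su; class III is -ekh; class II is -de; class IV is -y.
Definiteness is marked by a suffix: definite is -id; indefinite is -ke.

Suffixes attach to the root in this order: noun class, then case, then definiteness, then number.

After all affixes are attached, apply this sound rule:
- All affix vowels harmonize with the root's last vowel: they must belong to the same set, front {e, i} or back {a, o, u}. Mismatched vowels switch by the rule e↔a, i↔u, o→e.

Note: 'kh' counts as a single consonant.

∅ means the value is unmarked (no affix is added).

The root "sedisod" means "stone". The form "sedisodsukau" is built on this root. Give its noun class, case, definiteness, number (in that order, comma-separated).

Segment: sedisod-su-ke-i.
noun class: -su → class I.
case: ∅ → dative.
definiteness: -ke → indefinite.
number: -i/a → plural.

class I, dative, indefinite, plural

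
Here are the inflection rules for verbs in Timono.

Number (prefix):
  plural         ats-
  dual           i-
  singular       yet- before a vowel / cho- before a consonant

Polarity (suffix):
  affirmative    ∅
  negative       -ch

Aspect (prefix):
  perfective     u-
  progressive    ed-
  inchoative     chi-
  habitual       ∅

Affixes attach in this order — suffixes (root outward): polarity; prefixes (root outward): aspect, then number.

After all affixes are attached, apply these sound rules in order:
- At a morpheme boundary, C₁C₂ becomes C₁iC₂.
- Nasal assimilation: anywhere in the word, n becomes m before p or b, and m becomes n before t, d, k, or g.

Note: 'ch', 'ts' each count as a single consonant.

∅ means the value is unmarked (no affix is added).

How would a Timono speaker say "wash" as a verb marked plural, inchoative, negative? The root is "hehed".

atsichihehedich

Attach polarity negative -ch → hehedch.
Attach aspect inchoative chi- → chihehedch.
Attach number plural ats- → atschihehedch.
Apply epenthesis: atschihehedch → atsichihehedich.
Nasal assimilation: no change.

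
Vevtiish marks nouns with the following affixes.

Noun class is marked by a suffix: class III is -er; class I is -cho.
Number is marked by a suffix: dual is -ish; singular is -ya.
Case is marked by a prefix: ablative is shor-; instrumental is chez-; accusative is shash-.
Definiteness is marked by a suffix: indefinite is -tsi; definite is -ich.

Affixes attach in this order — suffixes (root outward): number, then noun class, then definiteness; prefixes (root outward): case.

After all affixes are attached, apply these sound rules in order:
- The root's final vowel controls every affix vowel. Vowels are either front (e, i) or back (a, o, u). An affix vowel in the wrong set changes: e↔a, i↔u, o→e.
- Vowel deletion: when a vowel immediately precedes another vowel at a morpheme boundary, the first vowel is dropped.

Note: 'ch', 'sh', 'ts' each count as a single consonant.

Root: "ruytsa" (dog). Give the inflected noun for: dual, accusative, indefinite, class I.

shashruytsushchotsu

Attach number dual -ish → ruytsaish.
Attach noun class class I -cho → ruytsaishcho.
Attach definiteness indefinite -tsi → ruytsaishchotsi.
Attach case accusative shash- → shashruytsaishchotsi.
Apply vowel harmony: shashruytsaishchotsi → shashruytsaushchotsu.
Apply vowel deletion: shashruytsaushchotsu → shashruytsushchotsu.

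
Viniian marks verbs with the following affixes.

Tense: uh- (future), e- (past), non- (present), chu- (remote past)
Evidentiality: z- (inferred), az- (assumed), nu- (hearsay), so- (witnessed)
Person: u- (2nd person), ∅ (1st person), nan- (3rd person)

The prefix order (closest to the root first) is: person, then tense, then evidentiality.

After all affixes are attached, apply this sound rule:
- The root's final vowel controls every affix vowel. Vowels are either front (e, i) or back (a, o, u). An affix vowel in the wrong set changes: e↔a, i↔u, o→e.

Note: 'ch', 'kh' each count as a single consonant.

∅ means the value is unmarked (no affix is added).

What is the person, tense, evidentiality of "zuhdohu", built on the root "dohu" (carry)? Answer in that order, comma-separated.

Segment: z-uh-dohu.
person: ∅ → 1st person.
tense: uh- → future.
evidentiality: z- → inferred.

1st person, future, inferred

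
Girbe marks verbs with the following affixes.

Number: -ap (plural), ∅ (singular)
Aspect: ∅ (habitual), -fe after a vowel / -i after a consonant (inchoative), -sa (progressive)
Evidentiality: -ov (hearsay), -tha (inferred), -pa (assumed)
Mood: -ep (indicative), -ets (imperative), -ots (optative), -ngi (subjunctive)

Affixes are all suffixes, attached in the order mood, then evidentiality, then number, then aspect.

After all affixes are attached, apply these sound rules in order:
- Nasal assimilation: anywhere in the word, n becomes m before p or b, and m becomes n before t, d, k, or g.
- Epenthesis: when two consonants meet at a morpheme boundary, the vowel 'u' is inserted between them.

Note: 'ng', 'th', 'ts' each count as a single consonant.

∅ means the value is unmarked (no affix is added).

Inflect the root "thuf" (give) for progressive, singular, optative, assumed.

thufotsupasa

Attach mood optative -ots → thufots.
Attach evidentiality assumed -pa → thufotspa.
number = singular: zero marking, form stays thufotspa.
Attach aspect progressive -sa → thufotspasa.
Nasal assimilation: no change.
Apply epenthesis: thufotspasa → thufotsupasa.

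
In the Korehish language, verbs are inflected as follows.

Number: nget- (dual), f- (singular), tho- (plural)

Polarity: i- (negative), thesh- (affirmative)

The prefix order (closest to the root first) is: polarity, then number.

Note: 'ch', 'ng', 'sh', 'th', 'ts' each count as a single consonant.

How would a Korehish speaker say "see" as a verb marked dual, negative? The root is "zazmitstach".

Attach polarity negative i- → izazmitstach.
Attach number dual nget- → ngetizazmitstach.

ngetizazmitstach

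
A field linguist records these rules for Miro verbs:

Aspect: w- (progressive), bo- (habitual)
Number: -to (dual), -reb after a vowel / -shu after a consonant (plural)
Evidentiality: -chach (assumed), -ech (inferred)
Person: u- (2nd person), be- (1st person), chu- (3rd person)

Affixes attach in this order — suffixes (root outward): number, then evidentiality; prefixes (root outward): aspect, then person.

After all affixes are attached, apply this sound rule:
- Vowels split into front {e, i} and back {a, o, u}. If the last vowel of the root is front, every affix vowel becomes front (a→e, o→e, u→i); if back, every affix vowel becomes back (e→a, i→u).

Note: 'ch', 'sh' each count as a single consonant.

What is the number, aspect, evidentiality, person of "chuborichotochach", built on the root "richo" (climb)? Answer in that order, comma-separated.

Segment: chu-bo-richo-to-chach.
number: -to → dual.
aspect: bo- → habitual.
evidentiality: -chach → assumed.
person: chu- → 3rd person.

dual, habitual, assumed, 3rd person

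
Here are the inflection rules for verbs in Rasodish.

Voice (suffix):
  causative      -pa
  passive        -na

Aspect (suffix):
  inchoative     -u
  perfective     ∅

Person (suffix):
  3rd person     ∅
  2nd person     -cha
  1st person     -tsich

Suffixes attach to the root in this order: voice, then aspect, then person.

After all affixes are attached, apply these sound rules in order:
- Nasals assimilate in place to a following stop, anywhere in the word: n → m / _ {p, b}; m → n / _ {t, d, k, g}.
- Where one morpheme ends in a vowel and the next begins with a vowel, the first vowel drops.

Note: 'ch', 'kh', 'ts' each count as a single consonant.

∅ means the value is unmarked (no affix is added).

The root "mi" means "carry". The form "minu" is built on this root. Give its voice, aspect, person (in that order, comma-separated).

Segment: mi-na-u.
voice: -na → passive.
aspect: -u → inchoative.
person: ∅ → 3rd person.

passive, inchoative, 3rd person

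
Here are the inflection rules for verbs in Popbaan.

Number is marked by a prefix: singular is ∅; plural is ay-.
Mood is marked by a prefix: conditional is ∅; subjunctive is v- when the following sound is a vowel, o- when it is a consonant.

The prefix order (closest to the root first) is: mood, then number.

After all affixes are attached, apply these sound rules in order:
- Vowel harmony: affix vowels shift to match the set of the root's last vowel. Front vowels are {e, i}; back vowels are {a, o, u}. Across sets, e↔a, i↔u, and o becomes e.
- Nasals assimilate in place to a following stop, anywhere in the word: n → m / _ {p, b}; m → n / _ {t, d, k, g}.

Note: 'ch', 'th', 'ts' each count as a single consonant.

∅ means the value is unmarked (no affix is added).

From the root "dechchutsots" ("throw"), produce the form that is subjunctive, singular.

odechchutsots

Attach mood subjunctive o- (before consonant 'd') → odechchutsots.
number = singular: zero marking, form stays odechchutsots.
Vowel harmony: no change.
Nasal assimilation: no change.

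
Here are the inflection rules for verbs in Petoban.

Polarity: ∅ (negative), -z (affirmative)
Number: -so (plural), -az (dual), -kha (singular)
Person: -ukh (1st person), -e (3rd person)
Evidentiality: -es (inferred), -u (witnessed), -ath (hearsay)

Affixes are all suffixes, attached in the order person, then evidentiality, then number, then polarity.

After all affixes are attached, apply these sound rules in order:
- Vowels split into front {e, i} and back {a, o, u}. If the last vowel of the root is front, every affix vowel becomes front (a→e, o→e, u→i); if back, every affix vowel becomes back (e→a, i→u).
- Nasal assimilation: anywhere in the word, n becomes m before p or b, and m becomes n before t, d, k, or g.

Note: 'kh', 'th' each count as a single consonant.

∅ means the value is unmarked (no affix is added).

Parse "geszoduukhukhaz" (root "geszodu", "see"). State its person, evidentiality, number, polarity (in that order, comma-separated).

Segment: geszodu-ukh-u-kha-z.
person: -ukh → 1st person.
evidentiality: -u → witnessed.
number: -kha → singular.
polarity: -z → affirmative.

1st person, witnessed, singular, affirmative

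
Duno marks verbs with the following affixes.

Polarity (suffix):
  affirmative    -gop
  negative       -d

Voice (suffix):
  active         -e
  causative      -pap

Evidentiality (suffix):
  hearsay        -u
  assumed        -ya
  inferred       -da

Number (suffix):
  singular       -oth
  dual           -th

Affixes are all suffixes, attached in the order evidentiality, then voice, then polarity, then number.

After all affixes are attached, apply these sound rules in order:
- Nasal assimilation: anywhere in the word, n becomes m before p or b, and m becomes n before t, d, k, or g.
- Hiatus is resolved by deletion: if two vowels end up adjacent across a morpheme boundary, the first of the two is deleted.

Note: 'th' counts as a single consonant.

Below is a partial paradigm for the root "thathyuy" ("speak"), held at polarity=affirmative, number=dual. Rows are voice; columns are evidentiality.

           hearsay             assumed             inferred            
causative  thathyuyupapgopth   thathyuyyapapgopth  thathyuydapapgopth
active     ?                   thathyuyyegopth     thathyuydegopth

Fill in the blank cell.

Attach evidentiality hearsay -u → thathyuyu.
Attach voice active -e → thathyuyue.
Attach polarity affirmative -gop → thathyuyuegop.
Attach number dual -th → thathyuyuegopth.
Nasal assimilation: no change.
Apply vowel deletion: thathyuyuegopth → thathyuyegopth.

thathyuyegopth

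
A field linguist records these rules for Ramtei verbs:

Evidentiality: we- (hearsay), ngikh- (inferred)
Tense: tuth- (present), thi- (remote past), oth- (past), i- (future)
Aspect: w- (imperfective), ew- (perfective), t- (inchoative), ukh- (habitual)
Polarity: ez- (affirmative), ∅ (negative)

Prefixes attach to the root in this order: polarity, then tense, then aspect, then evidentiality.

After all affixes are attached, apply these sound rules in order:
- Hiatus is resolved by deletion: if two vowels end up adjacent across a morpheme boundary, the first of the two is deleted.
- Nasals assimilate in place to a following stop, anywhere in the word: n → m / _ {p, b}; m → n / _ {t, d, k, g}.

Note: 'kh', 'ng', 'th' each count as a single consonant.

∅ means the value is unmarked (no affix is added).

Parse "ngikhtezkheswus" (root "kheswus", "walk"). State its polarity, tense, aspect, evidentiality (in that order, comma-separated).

affirmative, future, inchoative, inferred

Segment: ngikh-t-i-ez-kheswus.
polarity: ez- → affirmative.
tense: i- → future.
aspect: t- → inchoative.
evidentiality: ngikh- → inferred.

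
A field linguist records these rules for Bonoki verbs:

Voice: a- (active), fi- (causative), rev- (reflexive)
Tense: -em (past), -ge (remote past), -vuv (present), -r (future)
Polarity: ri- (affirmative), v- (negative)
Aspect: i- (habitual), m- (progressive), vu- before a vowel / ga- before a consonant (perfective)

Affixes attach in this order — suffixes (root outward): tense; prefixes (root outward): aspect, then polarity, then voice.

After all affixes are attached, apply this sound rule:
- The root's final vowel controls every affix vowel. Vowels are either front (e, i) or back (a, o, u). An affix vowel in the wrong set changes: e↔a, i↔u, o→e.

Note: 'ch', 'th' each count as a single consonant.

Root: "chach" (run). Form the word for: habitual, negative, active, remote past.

Attach aspect habitual i- → ichach.
Attach polarity negative v- → vichach.
Attach tense remote past -ge → vichachge.
Attach voice active a- → avichachge.
Apply vowel harmony: avichachge → avuchachga.

avuchachga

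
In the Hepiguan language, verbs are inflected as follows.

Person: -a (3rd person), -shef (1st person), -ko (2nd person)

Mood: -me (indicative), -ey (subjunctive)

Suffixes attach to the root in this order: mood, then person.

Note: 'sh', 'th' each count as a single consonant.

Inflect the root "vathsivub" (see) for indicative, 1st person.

Attach mood indicative -me → vathsivubme.
Attach person 1st person -shef → vathsivubmeshef.

vathsivubmeshef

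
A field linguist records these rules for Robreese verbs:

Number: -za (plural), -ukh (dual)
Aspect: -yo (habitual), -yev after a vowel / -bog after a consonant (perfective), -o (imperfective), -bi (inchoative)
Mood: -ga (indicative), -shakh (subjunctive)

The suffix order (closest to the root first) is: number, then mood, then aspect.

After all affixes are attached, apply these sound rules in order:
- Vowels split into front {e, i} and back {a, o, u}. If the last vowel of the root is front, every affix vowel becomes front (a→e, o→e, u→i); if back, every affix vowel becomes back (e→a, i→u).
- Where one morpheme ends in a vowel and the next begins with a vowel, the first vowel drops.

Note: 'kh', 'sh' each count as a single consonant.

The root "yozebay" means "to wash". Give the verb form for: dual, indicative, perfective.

yozebayukhgayav

Attach number dual -ukh → yozebayukh.
Attach mood indicative -ga → yozebayukhga.
Attach aspect perfective -yev (after vowel 'a') → yozebayukhgayev.
Apply vowel harmony: yozebayukhgayev → yozebayukhgayav.
Vowel deletion: no change.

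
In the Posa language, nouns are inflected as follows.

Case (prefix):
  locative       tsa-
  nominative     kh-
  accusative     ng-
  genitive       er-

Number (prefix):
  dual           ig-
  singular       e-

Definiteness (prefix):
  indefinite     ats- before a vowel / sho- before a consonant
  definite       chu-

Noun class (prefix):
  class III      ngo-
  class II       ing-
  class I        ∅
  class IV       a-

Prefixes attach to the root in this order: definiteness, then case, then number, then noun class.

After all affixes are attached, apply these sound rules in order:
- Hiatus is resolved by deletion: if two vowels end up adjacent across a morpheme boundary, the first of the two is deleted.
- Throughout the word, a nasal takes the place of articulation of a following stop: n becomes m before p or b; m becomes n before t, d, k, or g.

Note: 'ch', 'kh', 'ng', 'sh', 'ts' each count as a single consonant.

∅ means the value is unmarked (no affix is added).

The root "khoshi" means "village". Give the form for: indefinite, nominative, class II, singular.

ingekhshokhoshi

Attach definiteness indefinite sho- (before consonant 'kh') → shokhoshi.
Attach case nominative kh- → khshokhoshi.
Attach number singular e- → ekhshokhoshi.
Attach noun class class II ing- → ingekhshokhoshi.
Vowel deletion: no change.
Nasal assimilation: no change.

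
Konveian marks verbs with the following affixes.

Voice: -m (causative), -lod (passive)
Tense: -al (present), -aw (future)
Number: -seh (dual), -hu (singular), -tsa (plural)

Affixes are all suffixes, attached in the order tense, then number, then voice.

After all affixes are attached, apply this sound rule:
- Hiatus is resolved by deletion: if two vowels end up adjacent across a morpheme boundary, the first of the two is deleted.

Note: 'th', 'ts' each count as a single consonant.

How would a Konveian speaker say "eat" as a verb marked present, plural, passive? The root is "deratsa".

Attach tense present -al → deratsaal.
Attach number plural -tsa → deratsaaltsa.
Attach voice passive -lod → deratsaaltsalod.
Apply vowel deletion: deratsaaltsalod → deratsaltsalod.

deratsaltsalod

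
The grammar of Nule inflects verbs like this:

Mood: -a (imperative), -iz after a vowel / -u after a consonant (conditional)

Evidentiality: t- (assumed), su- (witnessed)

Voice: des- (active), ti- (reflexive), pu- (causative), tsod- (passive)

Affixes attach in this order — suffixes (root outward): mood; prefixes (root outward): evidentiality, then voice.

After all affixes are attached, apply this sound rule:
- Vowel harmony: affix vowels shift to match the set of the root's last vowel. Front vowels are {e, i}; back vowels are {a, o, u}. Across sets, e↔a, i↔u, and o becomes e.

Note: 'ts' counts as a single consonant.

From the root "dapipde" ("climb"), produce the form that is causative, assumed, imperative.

pitdapipdee

Attach evidentiality assumed t- → tdapipde.
Attach mood imperative -a → tdapipdea.
Attach voice causative pu- → putdapipdea.
Apply vowel harmony: putdapipdea → pitdapipdee.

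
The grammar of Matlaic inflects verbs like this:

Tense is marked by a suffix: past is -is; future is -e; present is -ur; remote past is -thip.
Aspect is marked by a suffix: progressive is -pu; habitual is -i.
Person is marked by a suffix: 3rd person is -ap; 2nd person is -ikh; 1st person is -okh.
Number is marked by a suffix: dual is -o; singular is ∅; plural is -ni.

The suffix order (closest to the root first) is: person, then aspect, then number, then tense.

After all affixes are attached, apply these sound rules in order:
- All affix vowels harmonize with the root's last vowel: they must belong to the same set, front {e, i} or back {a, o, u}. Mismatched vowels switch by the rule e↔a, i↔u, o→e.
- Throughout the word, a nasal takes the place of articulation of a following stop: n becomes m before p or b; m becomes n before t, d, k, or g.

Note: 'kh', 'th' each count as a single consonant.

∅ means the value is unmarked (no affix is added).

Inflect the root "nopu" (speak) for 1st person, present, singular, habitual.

nopuokhuur

Attach person 1st person -okh → nopuokh.
Attach aspect habitual -i → nopuokhi.
number = singular: zero marking, form stays nopuokhi.
Attach tense present -ur → nopuokhiur.
Apply vowel harmony: nopuokhiur → nopuokhuur.
Nasal assimilation: no change.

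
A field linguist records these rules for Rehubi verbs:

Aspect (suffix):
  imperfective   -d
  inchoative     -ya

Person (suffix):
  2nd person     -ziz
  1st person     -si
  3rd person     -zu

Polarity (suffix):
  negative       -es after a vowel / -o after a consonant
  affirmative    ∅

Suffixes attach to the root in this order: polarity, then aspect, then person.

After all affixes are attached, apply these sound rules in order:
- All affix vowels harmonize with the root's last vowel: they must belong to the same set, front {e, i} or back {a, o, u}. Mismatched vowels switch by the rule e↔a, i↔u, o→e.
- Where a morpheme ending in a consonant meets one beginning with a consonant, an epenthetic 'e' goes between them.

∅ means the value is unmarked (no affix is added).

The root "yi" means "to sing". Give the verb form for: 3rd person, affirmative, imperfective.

yidezi

polarity = affirmative: zero marking, form stays yi.
Attach aspect imperfective -d → yid.
Attach person 3rd person -zu → yidzu.
Apply vowel harmony: yidzu → yidzi.
Apply epenthesis: yidzi → yidezi.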